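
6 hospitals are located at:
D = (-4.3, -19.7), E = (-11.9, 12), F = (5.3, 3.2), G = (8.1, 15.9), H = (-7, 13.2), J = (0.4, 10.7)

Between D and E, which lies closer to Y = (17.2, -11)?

D

Compare squared distances:
|YD|² = (17.2−(-4.3))² + (-11−(-19.7))² = 462.25 + 75.69 = 537.94
|YE|² = (17.2−(-11.9))² + (-11−12)² = 846.81 + 529 = 1375.81
537.94 < 1375.81, so D is closer.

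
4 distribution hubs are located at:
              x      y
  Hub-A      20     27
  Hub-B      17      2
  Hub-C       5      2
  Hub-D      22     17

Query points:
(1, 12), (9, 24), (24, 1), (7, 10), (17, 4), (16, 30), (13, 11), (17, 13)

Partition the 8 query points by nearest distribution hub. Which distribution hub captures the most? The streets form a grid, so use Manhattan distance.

Hub-B

(1, 12) — d to each: Hub-A:34, Hub-B:26, Hub-C:14, Hub-D:26 → nearest is Hub-C
(9, 24) — d to each: Hub-A:14, Hub-B:30, Hub-C:26, Hub-D:20 → nearest is Hub-A
(24, 1) — d to each: Hub-A:30, Hub-B:8, Hub-C:20, Hub-D:18 → nearest is Hub-B
(7, 10) — d to each: Hub-A:30, Hub-B:18, Hub-C:10, Hub-D:22 → nearest is Hub-C
(17, 4) — d to each: Hub-A:26, Hub-B:2, Hub-C:14, Hub-D:18 → nearest is Hub-B
(16, 30) — d to each: Hub-A:7, Hub-B:29, Hub-C:39, Hub-D:19 → nearest is Hub-A
(13, 11) — d to each: Hub-A:23, Hub-B:13, Hub-C:17, Hub-D:15 → nearest is Hub-B
(17, 13) — d to each: Hub-A:17, Hub-B:11, Hub-C:23, Hub-D:9 → nearest is Hub-D
Tally — Hub-A:2, Hub-B:3, Hub-C:2, Hub-D:1. Hub-B captures the most (3).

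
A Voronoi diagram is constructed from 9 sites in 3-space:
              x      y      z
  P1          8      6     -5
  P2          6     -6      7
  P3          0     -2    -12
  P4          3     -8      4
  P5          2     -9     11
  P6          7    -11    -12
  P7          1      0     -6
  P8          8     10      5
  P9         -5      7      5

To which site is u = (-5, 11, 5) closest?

P9

Since √ is increasing, it suffices to compare squared distances:
|uP1|² = 169 + 25 + 100 = 294
|uP2|² = 121 + 289 + 4 = 414
|uP3|² = 25 + 169 + 289 = 483
|uP4|² = 64 + 361 + 1 = 426
|uP5|² = 49 + 400 + 36 = 485
|uP6|² = 144 + 484 + 289 = 917
|uP7|² = 36 + 121 + 121 = 278
|uP8|² = 169 + 1 + 0 = 170
|uP9|² = 0 + 16 + 0 = 16
The smallest is to P9, so u lies in the Voronoi region of P9.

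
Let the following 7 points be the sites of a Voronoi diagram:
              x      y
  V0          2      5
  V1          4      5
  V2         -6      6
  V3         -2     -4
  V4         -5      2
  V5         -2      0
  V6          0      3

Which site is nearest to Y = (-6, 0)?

V4

Squared Euclidean distances:
|YV0|² = (-6−2)² + (0−5)² = 64 + 25 = 89
|YV1|² = (-6−4)² + (0−5)² = 100 + 25 = 125
|YV2|² = (-6−(-6))² + (0−6)² = 0 + 36 = 36
|YV3|² = (-6−(-2))² + (0−(-4))² = 16 + 16 = 32
|YV4|² = (-6−(-5))² + (0−2)² = 1 + 4 = 5
|YV5|² = (-6−(-2))² + (0−0)² = 16 + 0 = 16
|YV6|² = (-6−0)² + (0−3)² = 36 + 9 = 45
Minimum is at V4.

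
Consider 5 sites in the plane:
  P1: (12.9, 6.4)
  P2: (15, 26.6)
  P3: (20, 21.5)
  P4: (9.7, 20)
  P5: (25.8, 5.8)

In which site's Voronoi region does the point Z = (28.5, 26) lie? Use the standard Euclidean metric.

P3

Compare squared distances (the ordering matches that of the actual distances):
|ZP1|² = 243.36 + 384.16 = 627.52
|ZP2|² = 182.25 + 0.36 = 182.61
|ZP3|² = 72.25 + 20.25 = 92.5
|ZP4|² = 353.44 + 36 = 389.44
|ZP5|² = 7.29 + 408.04 = 415.33
Minimum is at P3.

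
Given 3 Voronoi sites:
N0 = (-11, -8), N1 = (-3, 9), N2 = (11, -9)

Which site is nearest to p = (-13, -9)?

N0

Squared Euclidean distances:
|pN0|² = (-13−(-11))² + (-9−(-8))² = 4 + 1 = 5
|pN1|² = (-13−(-3))² + (-9−9)² = 100 + 324 = 424
|pN2|² = (-13−11)² + (-9−(-9))² = 576 + 0 = 576
N0 is nearest.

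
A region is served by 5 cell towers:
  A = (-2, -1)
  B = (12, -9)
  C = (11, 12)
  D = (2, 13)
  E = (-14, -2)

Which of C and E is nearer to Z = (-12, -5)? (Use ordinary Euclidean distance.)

E

Compare squared distances:
|ZC|² = (-12−11)² + (-5−12)² = 529 + 289 = 818
|ZE|² = (-12−(-14))² + (-5−(-2))² = 4 + 9 = 13
818 > 13, so E is closer.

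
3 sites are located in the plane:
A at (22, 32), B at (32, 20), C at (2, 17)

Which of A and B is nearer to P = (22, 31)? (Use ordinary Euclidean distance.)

A

Compare squared distances:
|PA|² = (22−22)² + (31−32)² = 0 + 1 = 1
|PB|² = (22−32)² + (31−20)² = 100 + 121 = 221
1 < 221, so A is closer.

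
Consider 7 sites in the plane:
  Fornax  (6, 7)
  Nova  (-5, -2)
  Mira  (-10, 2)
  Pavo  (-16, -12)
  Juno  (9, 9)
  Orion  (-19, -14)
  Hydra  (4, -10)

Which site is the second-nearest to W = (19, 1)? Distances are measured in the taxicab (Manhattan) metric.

Fornax

d(W, Fornax) = |19−6| + |1−7| = 13 + 6 = 19
d(W, Nova) = |19−(-5)| + |1−(-2)| = 24 + 3 = 27
d(W, Mira) = |19−(-10)| + |1−2| = 29 + 1 = 30
d(W, Pavo) = |19−(-16)| + |1−(-12)| = 35 + 13 = 48
d(W, Juno) = |19−9| + |1−9| = 10 + 8 = 18
d(W, Orion) = |19−(-19)| + |1−(-14)| = 38 + 15 = 53
d(W, Hydra) = |19−4| + |1−(-10)| = 15 + 11 = 26
Sorted ascending: Juno, Fornax, Hydra, … — the second-nearest is Fornax.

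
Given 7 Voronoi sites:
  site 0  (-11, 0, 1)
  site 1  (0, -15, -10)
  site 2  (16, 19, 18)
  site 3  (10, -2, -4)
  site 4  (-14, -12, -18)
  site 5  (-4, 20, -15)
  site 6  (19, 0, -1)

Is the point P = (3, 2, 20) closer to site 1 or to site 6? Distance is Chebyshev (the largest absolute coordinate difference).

d(P, site 1) = max(3, 17, 30) = 30
d(P, site 6) = max(16, 2, 21) = 21
30 > 21, so site 6 is closer.

site 6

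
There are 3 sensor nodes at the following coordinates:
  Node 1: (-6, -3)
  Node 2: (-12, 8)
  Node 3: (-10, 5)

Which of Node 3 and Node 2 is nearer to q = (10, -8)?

Compare squared distances:
d²(q, Node 3) = (10−(-10))² + (-8−5)² = 400 + 169 = 569
d²(q, Node 2) = (10−(-12))² + (-8−8)² = 484 + 256 = 740
569 < 740, so Node 3 is closer.

Node 3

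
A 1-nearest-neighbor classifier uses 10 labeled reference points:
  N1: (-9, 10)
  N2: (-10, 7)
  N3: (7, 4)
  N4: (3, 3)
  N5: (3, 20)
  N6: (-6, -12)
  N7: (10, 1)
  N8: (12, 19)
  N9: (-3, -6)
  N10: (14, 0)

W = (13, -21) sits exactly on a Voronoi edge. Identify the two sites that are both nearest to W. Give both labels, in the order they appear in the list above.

Squared distances from W to each site:
|WN1|² = 484 + 961 = 1445
|WN2|² = 529 + 784 = 1313
|WN3|² = 36 + 625 = 661
|WN4|² = 100 + 576 = 676
|WN5|² = 100 + 1681 = 1781
|WN6|² = 361 + 81 = 442
|WN7|² = 9 + 484 = 493
|WN8|² = 1 + 1600 = 1601
|WN9|² = 256 + 225 = 481
d²(W, N10) = 1 + 441 = 442
W is equidistant from N6 and N10 (both at squared distance 442), and every other site is strictly farther — so W lies on the N6–N10 Voronoi edge.

N6 and N10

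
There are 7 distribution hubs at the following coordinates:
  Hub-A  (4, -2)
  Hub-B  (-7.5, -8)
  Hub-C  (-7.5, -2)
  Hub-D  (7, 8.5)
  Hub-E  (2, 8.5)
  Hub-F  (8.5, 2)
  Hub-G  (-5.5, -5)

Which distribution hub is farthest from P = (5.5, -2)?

Squared Euclidean distances:
d²(P, Hub-A) = (5.5−4)² + (-2−(-2))² = 2.25 + 0 = 2.25
d²(P, Hub-B) = (5.5−(-7.5))² + (-2−(-8))² = 169 + 36 = 205
d²(P, Hub-C) = (5.5−(-7.5))² + (-2−(-2))² = 169 + 0 = 169
d²(P, Hub-D) = (5.5−7)² + (-2−8.5)² = 2.25 + 110.25 = 112.5
d²(P, Hub-E) = (5.5−2)² + (-2−8.5)² = 12.25 + 110.25 = 122.5
d²(P, Hub-F) = (5.5−8.5)² + (-2−2)² = 9 + 16 = 25
d²(P, Hub-G) = (5.5−(-5.5))² + (-2−(-5))² = 121 + 9 = 130
The largest is to Hub-B.

Hub-B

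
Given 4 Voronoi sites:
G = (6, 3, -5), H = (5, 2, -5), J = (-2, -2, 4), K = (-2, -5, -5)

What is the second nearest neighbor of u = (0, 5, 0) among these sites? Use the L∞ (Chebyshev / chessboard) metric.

G

d(u,G) = max(6, 2, 5) = 6
d(u,H) = max(5, 3, 5) = 5
d(u,J) = max(2, 7, 4) = 7
d(u,K) = max(2, 10, 5) = 10
Sorted ascending: H, G, J, … — the second-nearest is G.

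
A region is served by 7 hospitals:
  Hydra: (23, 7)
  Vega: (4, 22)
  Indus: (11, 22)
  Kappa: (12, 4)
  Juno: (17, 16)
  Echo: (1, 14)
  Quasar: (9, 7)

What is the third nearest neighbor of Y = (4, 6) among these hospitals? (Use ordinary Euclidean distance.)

Compare squared distances (the ordering matches that of the actual distances):
d²(Y, Hydra) = (4−23)² + (6−7)² = 361 + 1 = 362
d²(Y, Vega) = (4−4)² + (6−22)² = 0 + 256 = 256
d²(Y, Indus) = (4−11)² + (6−22)² = 49 + 256 = 305
d²(Y, Kappa) = (4−12)² + (6−4)² = 64 + 4 = 68
d²(Y, Juno) = (4−17)² + (6−16)² = 169 + 100 = 269
d²(Y, Echo) = (4−1)² + (6−14)² = 9 + 64 = 73
d²(Y, Quasar) = (4−9)² + (6−7)² = 25 + 1 = 26
Sorted ascending: Quasar, Kappa, Echo, Vega, … — the third-nearest is Echo.

Echo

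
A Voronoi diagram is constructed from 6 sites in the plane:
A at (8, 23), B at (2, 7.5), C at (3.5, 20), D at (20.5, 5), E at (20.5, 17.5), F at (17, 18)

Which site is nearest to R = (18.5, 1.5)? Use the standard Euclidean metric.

Compare squared distances (the ordering matches that of the actual distances):
|RA|² = (18.5−8)² + (1.5−23)² = 110.25 + 462.25 = 572.5
|RB|² = (18.5−2)² + (1.5−7.5)² = 272.25 + 36 = 308.25
|RC|² = (18.5−3.5)² + (1.5−20)² = 225 + 342.25 = 567.25
|RD|² = (18.5−20.5)² + (1.5−5)² = 4 + 12.25 = 16.25
|RE|² = (18.5−20.5)² + (1.5−17.5)² = 4 + 256 = 260
|RF|² = (18.5−17)² + (1.5−18)² = 2.25 + 272.25 = 274.5
The smallest is to D, so R lies in the Voronoi region of D.

D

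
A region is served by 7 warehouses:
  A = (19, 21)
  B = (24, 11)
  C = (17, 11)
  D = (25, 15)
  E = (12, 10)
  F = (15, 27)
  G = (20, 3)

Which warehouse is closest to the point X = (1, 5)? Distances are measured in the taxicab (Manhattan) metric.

d(X,A) = |1−19| + |5−21| = 18 + 16 = 34
d(X,B) = |1−24| + |5−11| = 23 + 6 = 29
d(X,C) = |1−17| + |5−11| = 16 + 6 = 22
d(X,D) = |1−25| + |5−15| = 24 + 10 = 34
d(X,E) = |1−12| + |5−10| = 11 + 5 = 16
d(X,F) = |1−15| + |5−27| = 14 + 22 = 36
d(X,G) = |1−20| + |5−3| = 19 + 2 = 21
Minimum is at E.

E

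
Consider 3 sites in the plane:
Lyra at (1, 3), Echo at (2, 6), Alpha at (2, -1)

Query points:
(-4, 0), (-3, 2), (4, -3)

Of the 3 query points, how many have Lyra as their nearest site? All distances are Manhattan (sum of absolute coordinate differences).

(-4, 0) — d to each: Lyra:8, Echo:12, Alpha:7 → nearest is Alpha
(-3, 2) — d to each: Lyra:5, Echo:9, Alpha:8 → nearest is Lyra
(4, -3) — d to each: Lyra:9, Echo:11, Alpha:4 → nearest is Alpha
1 of the 3 points has Lyra as nearest.

1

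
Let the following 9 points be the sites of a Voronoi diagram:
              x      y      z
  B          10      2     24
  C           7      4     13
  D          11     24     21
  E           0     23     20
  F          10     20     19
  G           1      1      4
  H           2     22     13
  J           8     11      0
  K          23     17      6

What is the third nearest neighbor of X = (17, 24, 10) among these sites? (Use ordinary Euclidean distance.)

Squared Euclidean distances:
|XB|² = (17−10)² + (24−2)² + (10−24)² = 49 + 484 + 196 = 729
|XC|² = (17−7)² + (24−4)² + (10−13)² = 100 + 400 + 9 = 509
|XD|² = (17−11)² + (24−24)² + (10−21)² = 36 + 0 + 121 = 157
|XE|² = (17−0)² + (24−23)² + (10−20)² = 289 + 1 + 100 = 390
|XF|² = (17−10)² + (24−20)² + (10−19)² = 49 + 16 + 81 = 146
|XG|² = (17−1)² + (24−1)² + (10−4)² = 256 + 529 + 36 = 821
|XH|² = (17−2)² + (24−22)² + (10−13)² = 225 + 4 + 9 = 238
|XJ|² = (17−8)² + (24−11)² + (10−0)² = 81 + 169 + 100 = 350
|XK|² = (17−23)² + (24−17)² + (10−6)² = 36 + 49 + 16 = 101
Sorted ascending: K, F, D, H, … — the third-nearest is D.

D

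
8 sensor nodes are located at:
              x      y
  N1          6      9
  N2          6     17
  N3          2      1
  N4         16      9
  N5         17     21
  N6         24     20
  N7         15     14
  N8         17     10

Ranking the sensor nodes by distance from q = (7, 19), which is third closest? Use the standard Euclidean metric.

Squared Euclidean distances:
|qN1|² = 1 + 100 = 101
|qN2|² = 1 + 4 = 5
|qN3|² = 25 + 324 = 349
|qN4|² = 81 + 100 = 181
|qN5|² = 100 + 4 = 104
|qN6|² = 289 + 1 = 290
|qN7|² = 64 + 25 = 89
|qN8|² = 100 + 81 = 181
Sorted ascending: N2, N7, N1, N5, … — the third-nearest is N1.

N1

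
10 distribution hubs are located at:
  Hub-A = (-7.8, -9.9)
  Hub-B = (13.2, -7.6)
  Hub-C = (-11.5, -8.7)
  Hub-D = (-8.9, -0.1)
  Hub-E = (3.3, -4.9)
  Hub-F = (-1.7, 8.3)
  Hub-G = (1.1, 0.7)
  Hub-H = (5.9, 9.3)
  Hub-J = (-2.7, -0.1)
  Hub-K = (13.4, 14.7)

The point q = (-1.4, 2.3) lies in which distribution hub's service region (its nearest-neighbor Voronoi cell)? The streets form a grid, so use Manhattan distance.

d(q, Hub-A) = 6.4 + 12.2 = 18.6
d(q, Hub-B) = 14.6 + 9.9 = 24.5
d(q, Hub-C) = 10.1 + 11 = 21.1
d(q, Hub-D) = 7.5 + 2.4 = 9.9
d(q, Hub-E) = 4.7 + 7.2 = 11.9
d(q, Hub-F) = 0.3 + 6 = 6.3
d(q, Hub-G) = 2.5 + 1.6 = 4.1
d(q, Hub-H) = 7.3 + 7 = 14.3
d(q, Hub-J) = 1.3 + 2.4 = 3.7
d(q, Hub-K) = 14.8 + 12.4 = 27.2
Hub-J is nearest.

Hub-J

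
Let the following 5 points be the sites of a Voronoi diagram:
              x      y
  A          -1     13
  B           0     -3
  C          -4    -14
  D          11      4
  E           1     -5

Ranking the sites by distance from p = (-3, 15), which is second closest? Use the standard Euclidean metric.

D

Since √ is increasing, it suffices to compare squared distances:
|pA|² = (-3−(-1))² + (15−13)² = 4 + 4 = 8
|pB|² = (-3−0)² + (15−(-3))² = 9 + 324 = 333
|pC|² = (-3−(-4))² + (15−(-14))² = 1 + 841 = 842
|pD|² = (-3−11)² + (15−4)² = 196 + 121 = 317
|pE|² = (-3−1)² + (15−(-5))² = 16 + 400 = 416
Sorted ascending: A, D, B, … — the second-nearest is D.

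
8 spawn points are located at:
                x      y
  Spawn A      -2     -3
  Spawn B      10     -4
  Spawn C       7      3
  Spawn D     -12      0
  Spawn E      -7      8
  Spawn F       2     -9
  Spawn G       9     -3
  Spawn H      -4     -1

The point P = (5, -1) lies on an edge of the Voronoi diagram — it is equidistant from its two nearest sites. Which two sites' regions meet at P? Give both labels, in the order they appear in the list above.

Squared distances from P to each site:
d²(P, Spawn A) = (5−(-2))² + (-1−(-3))² = 49 + 4 = 53
d²(P, Spawn B) = (5−10)² + (-1−(-4))² = 25 + 9 = 34
d²(P, Spawn C) = (5−7)² + (-1−3)² = 4 + 16 = 20
d²(P, Spawn D) = (5−(-12))² + (-1−0)² = 289 + 1 = 290
d²(P, Spawn E) = (5−(-7))² + (-1−8)² = 144 + 81 = 225
d²(P, Spawn F) = (5−2)² + (-1−(-9))² = 9 + 64 = 73
d²(P, Spawn G) = (5−9)² + (-1−(-3))² = 16 + 4 = 20
d²(P, Spawn H) = (5−(-4))² + (-1−(-1))² = 81 + 0 = 81
P is equidistant from Spawn C and Spawn G (both at squared distance 20), and every other site is strictly farther — so P lies on the Spawn C–Spawn G Voronoi edge.

Spawn C and Spawn G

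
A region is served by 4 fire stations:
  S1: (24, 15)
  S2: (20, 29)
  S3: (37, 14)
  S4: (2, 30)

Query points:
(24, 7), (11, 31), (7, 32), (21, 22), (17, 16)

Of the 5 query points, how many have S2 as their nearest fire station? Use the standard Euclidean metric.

1

(24, 7) — d² to each: S1:64, S2:500, S3:218, S4:1013 → nearest is S1
(11, 31) — d² to each: S1:425, S2:85, S3:965, S4:82 → nearest is S4
(7, 32) — d² to each: S1:578, S2:178, S3:1224, S4:29 → nearest is S4
(21, 22) — d² to each: S1:58, S2:50, S3:320, S4:425 → nearest is S2
(17, 16) — d² to each: S1:50, S2:178, S3:404, S4:421 → nearest is S1
1 of the 5 points has S2 as nearest.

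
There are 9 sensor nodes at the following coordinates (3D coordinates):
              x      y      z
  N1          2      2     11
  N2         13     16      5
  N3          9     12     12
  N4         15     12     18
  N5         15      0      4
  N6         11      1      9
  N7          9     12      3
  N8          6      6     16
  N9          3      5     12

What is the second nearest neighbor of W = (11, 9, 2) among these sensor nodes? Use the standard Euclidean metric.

N2

Compare squared distances (the ordering matches that of the actual distances):
|WN1|² = (11−2)² + (9−2)² + (2−11)² = 81 + 49 + 81 = 211
|WN2|² = (11−13)² + (9−16)² + (2−5)² = 4 + 49 + 9 = 62
|WN3|² = (11−9)² + (9−12)² + (2−12)² = 4 + 9 + 100 = 113
|WN4|² = (11−15)² + (9−12)² + (2−18)² = 16 + 9 + 256 = 281
|WN5|² = (11−15)² + (9−0)² + (2−4)² = 16 + 81 + 4 = 101
|WN6|² = (11−11)² + (9−1)² + (2−9)² = 0 + 64 + 49 = 113
|WN7|² = (11−9)² + (9−12)² + (2−3)² = 4 + 9 + 1 = 14
|WN8|² = (11−6)² + (9−6)² + (2−16)² = 25 + 9 + 196 = 230
|WN9|² = (11−3)² + (9−5)² + (2−12)² = 64 + 16 + 100 = 180
Sorted ascending: N7, N2, N5, … — the second-nearest is N2.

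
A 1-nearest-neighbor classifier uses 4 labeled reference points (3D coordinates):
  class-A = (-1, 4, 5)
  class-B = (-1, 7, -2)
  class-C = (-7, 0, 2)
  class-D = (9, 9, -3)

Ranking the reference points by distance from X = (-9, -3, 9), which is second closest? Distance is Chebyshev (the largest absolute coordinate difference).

class-A

d(X, class-A) = max(8, 7, 4) = 8
d(X, class-B) = max(8, 10, 11) = 11
d(X, class-C) = max(2, 3, 7) = 7
d(X, class-D) = max(18, 12, 12) = 18
Sorted ascending: class-C, class-A, class-B, … — the second-nearest is class-A.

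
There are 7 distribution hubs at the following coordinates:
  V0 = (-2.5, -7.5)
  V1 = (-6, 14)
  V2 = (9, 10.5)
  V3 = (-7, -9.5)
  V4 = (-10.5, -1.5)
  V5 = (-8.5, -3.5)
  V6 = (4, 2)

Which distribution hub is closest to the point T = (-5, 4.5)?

V4

Compare squared distances (the ordering matches that of the actual distances):
|TV0|² = (-5−(-2.5))² + (4.5−(-7.5))² = 6.25 + 144 = 150.25
|TV1|² = (-5−(-6))² + (4.5−14)² = 1 + 90.25 = 91.25
|TV2|² = (-5−9)² + (4.5−10.5)² = 196 + 36 = 232
|TV3|² = (-5−(-7))² + (4.5−(-9.5))² = 4 + 196 = 200
|TV4|² = (-5−(-10.5))² + (4.5−(-1.5))² = 30.25 + 36 = 66.25
|TV5|² = (-5−(-8.5))² + (4.5−(-3.5))² = 12.25 + 64 = 76.25
|TV6|² = (-5−4)² + (4.5−2)² = 81 + 6.25 = 87.25
Minimum is at V4.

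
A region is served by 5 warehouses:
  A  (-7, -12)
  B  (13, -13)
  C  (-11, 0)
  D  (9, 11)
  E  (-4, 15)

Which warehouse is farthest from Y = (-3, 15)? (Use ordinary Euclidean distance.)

B

Squared Euclidean distances:
|YA|² = (-3−(-7))² + (15−(-12))² = 16 + 729 = 745
|YB|² = (-3−13)² + (15−(-13))² = 256 + 784 = 1040
|YC|² = (-3−(-11))² + (15−0)² = 64 + 225 = 289
|YD|² = (-3−9)² + (15−11)² = 144 + 16 = 160
|YE|² = (-3−(-4))² + (15−15)² = 1 + 0 = 1
The largest is to B.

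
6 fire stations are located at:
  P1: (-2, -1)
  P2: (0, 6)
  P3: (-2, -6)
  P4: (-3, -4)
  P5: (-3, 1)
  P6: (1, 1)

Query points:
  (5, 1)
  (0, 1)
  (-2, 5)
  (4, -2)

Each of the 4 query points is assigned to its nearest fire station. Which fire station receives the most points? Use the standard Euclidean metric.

P6

(5, 1) — d² to each: P1:53, P2:50, P3:98, P4:89, P5:64, P6:16 → nearest is P6
(0, 1) — d² to each: P1:8, P2:25, P3:53, P4:34, P5:9, P6:1 → nearest is P6
(-2, 5) — d² to each: P1:36, P2:5, P3:121, P4:82, P5:17, P6:25 → nearest is P2
(4, -2) — d² to each: P1:37, P2:80, P3:52, P4:53, P5:58, P6:18 → nearest is P6
Tally — P2:1, P6:3. P6 captures the most (3).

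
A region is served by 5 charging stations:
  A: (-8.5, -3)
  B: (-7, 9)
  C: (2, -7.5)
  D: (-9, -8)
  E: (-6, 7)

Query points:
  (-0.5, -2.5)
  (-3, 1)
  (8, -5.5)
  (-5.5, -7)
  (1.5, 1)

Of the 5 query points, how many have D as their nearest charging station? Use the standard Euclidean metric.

(-0.5, -2.5) — d² to each: A:64.25, B:174.5, C:31.25, D:102.5, E:120.5 → nearest is C
(-3, 1) — d² to each: A:46.25, B:80, C:97.25, D:117, E:45 → nearest is E
(8, -5.5) — d² to each: A:278.5, B:435.25, C:40, D:295.25, E:352.25 → nearest is C
(-5.5, -7) — d² to each: A:25, B:258.25, C:56.5, D:13.25, E:196.25 → nearest is D
(1.5, 1) — d² to each: A:116, B:136.25, C:72.5, D:191.25, E:92.25 → nearest is C
1 of the 5 points has D as nearest.

1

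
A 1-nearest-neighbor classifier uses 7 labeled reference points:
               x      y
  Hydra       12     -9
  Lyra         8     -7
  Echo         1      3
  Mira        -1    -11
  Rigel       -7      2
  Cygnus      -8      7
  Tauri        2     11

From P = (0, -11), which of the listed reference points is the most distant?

Since √ is increasing, it suffices to compare squared distances:
d²(P, Hydra) = (0−12)² + (-11−(-9))² = 144 + 4 = 148
d²(P, Lyra) = (0−8)² + (-11−(-7))² = 64 + 16 = 80
d²(P, Echo) = (0−1)² + (-11−3)² = 1 + 196 = 197
d²(P, Mira) = (0−(-1))² + (-11−(-11))² = 1 + 0 = 1
d²(P, Rigel) = (0−(-7))² + (-11−2)² = 49 + 169 = 218
d²(P, Cygnus) = (0−(-8))² + (-11−7)² = 64 + 324 = 388
d²(P, Tauri) = (0−2)² + (-11−11)² = 4 + 484 = 488
The largest is to Tauri.

Tauri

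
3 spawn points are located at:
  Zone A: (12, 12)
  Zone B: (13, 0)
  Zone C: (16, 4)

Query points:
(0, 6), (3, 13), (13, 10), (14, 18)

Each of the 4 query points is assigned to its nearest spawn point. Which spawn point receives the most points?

Zone A

(0, 6) — d² to each: Zone A:180, Zone B:205, Zone C:260 → nearest is Zone A
(3, 13) — d² to each: Zone A:82, Zone B:269, Zone C:250 → nearest is Zone A
(13, 10) — d² to each: Zone A:5, Zone B:100, Zone C:45 → nearest is Zone A
(14, 18) — d² to each: Zone A:40, Zone B:325, Zone C:200 → nearest is Zone A
Tally — Zone A:4. Zone A captures the most (4).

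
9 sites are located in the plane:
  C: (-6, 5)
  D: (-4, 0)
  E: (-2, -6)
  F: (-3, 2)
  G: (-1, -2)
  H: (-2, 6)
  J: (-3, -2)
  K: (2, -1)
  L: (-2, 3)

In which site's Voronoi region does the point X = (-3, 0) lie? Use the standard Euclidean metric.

D

Compare squared distances (the ordering matches that of the actual distances):
|XC|² = (-3−(-6))² + (0−5)² = 9 + 25 = 34
|XD|² = (-3−(-4))² + (0−0)² = 1 + 0 = 1
|XE|² = (-3−(-2))² + (0−(-6))² = 1 + 36 = 37
|XF|² = (-3−(-3))² + (0−2)² = 0 + 4 = 4
|XG|² = (-3−(-1))² + (0−(-2))² = 4 + 4 = 8
|XH|² = (-3−(-2))² + (0−6)² = 1 + 36 = 37
|XJ|² = (-3−(-3))² + (0−(-2))² = 0 + 4 = 4
|XK|² = (-3−2)² + (0−(-1))² = 25 + 1 = 26
|XL|² = (-3−(-2))² + (0−3)² = 1 + 9 = 10
The smallest is to D, so X lies in the Voronoi region of D.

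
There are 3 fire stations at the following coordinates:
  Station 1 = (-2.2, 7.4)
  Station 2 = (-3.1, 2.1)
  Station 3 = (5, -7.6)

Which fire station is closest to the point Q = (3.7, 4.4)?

Squared Euclidean distances:
d²(Q, Station 1) = (3.7−(-2.2))² + (4.4−7.4)² = 34.81 + 9 = 43.81
d²(Q, Station 2) = (3.7−(-3.1))² + (4.4−2.1)² = 46.24 + 5.29 = 51.53
d²(Q, Station 3) = (3.7−5)² + (4.4−(-7.6))² = 1.69 + 144 = 145.69
Station 1 is nearest.

Station 1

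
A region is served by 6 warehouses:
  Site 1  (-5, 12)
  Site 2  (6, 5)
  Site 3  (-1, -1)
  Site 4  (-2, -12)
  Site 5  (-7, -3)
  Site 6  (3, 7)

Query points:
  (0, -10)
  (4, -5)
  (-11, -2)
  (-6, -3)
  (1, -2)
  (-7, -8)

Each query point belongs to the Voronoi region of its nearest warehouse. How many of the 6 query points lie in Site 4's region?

1

(0, -10) — d² to each: Site 1:509, Site 2:261, Site 3:82, Site 4:8, Site 5:98, Site 6:298 → nearest is Site 4
(4, -5) — d² to each: Site 1:370, Site 2:104, Site 3:41, Site 4:85, Site 5:125, Site 6:145 → nearest is Site 3
(-11, -2) — d² to each: Site 1:232, Site 2:338, Site 3:101, Site 4:181, Site 5:17, Site 6:277 → nearest is Site 5
(-6, -3) — d² to each: Site 1:226, Site 2:208, Site 3:29, Site 4:97, Site 5:1, Site 6:181 → nearest is Site 5
(1, -2) — d² to each: Site 1:232, Site 2:74, Site 3:5, Site 4:109, Site 5:65, Site 6:85 → nearest is Site 3
(-7, -8) — d² to each: Site 1:404, Site 2:338, Site 3:85, Site 4:41, Site 5:25, Site 6:325 → nearest is Site 5
1 of the 6 points has Site 4 as nearest.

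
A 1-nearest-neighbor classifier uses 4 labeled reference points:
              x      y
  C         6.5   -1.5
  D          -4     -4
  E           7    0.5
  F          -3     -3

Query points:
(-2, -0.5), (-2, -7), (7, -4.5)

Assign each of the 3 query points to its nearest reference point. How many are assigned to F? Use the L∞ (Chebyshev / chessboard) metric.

1

(-2, -0.5) — d to each: C:8.5, D:3.5, E:9, F:2.5 → nearest is F
(-2, -7) — d to each: C:8.5, D:3, E:9, F:4 → nearest is D
(7, -4.5) — d to each: C:3, D:11, E:5, F:10 → nearest is C
1 of the 3 points has F as nearest.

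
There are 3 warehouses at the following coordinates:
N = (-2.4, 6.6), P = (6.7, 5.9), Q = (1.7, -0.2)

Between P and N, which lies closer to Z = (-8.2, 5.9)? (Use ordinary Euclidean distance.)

N

Compare squared distances:
|ZP|² = (-8.2−6.7)² + (5.9−5.9)² = 222.01 + 0 = 222.01
|ZN|² = (-8.2−(-2.4))² + (5.9−6.6)² = 33.64 + 0.49 = 34.13
222.01 > 34.13, so N is closer.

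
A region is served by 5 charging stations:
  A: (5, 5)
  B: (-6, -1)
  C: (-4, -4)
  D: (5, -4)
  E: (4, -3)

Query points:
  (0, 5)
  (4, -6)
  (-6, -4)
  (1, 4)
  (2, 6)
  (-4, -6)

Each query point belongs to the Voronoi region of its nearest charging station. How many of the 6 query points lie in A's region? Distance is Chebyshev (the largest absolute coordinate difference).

3

(0, 5) — d to each: A:5, B:6, C:9, D:9, E:8 → nearest is A
(4, -6) — d to each: A:11, B:10, C:8, D:2, E:3 → nearest is D
(-6, -4) — d to each: A:11, B:3, C:2, D:11, E:10 → nearest is C
(1, 4) — d to each: A:4, B:7, C:8, D:8, E:7 → nearest is A
(2, 6) — d to each: A:3, B:8, C:10, D:10, E:9 → nearest is A
(-4, -6) — d to each: A:11, B:5, C:2, D:9, E:8 → nearest is C
3 of the 6 points have A as nearest.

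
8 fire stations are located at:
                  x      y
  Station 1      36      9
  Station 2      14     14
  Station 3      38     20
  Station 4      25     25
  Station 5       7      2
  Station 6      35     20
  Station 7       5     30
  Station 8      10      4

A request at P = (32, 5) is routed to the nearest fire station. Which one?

Compare squared distances (the ordering matches that of the actual distances):
d²(P, Station 1) = 16 + 16 = 32
d²(P, Station 2) = 324 + 81 = 405
d²(P, Station 3) = 36 + 225 = 261
d²(P, Station 4) = 49 + 400 = 449
d²(P, Station 5) = 625 + 9 = 634
d²(P, Station 6) = 9 + 225 = 234
d²(P, Station 7) = 729 + 625 = 1354
d²(P, Station 8) = 484 + 1 = 485
Minimum is at Station 1.

Station 1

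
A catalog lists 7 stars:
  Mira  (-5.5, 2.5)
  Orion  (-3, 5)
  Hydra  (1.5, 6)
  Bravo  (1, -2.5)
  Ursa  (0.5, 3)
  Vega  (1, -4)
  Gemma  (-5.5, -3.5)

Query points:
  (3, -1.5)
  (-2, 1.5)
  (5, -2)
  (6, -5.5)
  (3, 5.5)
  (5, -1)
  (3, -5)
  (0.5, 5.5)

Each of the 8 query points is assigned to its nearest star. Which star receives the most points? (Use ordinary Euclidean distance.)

(3, -1.5) — d² to each: Mira:88.25, Orion:78.25, Hydra:58.5, Bravo:5, Ursa:26.5, Vega:10.25, Gemma:76.25 → nearest is Bravo
(-2, 1.5) — d² to each: Mira:13.25, Orion:13.25, Hydra:32.5, Bravo:25, Ursa:8.5, Vega:39.25, Gemma:37.25 → nearest is Ursa
(5, -2) — d² to each: Mira:130.5, Orion:113, Hydra:76.25, Bravo:16.25, Ursa:45.25, Vega:20, Gemma:112.5 → nearest is Bravo
(6, -5.5) — d² to each: Mira:196.25, Orion:191.25, Hydra:152.5, Bravo:34, Ursa:102.5, Vega:27.25, Gemma:136.25 → nearest is Vega
(3, 5.5) — d² to each: Mira:81.25, Orion:36.25, Hydra:2.5, Bravo:68, Ursa:12.5, Vega:94.25, Gemma:153.25 → nearest is Hydra
(5, -1) — d² to each: Mira:122.5, Orion:100, Hydra:61.25, Bravo:18.25, Ursa:36.25, Vega:25, Gemma:116.5 → nearest is Bravo
(3, -5) — d² to each: Mira:128.5, Orion:136, Hydra:123.25, Bravo:10.25, Ursa:70.25, Vega:5, Gemma:74.5 → nearest is Vega
(0.5, 5.5) — d² to each: Mira:45, Orion:12.5, Hydra:1.25, Bravo:64.25, Ursa:6.25, Vega:90.5, Gemma:117 → nearest is Hydra
Tally — Hydra:2, Bravo:3, Ursa:1, Vega:2. Bravo captures the most (3).

Bravo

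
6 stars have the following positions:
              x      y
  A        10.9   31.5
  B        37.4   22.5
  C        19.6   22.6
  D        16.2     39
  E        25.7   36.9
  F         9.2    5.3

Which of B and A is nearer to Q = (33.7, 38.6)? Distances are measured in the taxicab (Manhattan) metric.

B

d(Q,B) = |33.7−37.4| + |38.6−22.5| = 3.7 + 16.1 = 19.8
d(Q,A) = |33.7−10.9| + |38.6−31.5| = 22.8 + 7.1 = 29.9
19.8 < 29.9, so B is closer.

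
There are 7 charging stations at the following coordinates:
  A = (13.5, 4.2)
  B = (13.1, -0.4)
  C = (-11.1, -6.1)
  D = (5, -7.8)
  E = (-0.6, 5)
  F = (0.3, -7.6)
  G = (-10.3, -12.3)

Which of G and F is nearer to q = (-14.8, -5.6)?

Compare squared distances:
|qG|² = (-14.8−(-10.3))² + (-5.6−(-12.3))² = 20.25 + 44.89 = 65.14
|qF|² = (-14.8−0.3)² + (-5.6−(-7.6))² = 228.01 + 4 = 232.01
65.14 < 232.01, so G is closer.

G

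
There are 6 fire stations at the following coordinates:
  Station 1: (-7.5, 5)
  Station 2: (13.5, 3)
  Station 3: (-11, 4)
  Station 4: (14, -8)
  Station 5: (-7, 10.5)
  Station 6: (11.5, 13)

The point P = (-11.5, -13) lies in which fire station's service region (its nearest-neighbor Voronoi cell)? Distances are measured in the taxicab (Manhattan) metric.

d(P, Station 1) = |-11.5−(-7.5)| + |-13−5| = 4 + 18 = 22
d(P, Station 2) = |-11.5−13.5| + |-13−3| = 25 + 16 = 41
d(P, Station 3) = |-11.5−(-11)| + |-13−4| = 0.5 + 17 = 17.5
d(P, Station 4) = |-11.5−14| + |-13−(-8)| = 25.5 + 5 = 30.5
d(P, Station 5) = |-11.5−(-7)| + |-13−10.5| = 4.5 + 23.5 = 28
d(P, Station 6) = |-11.5−11.5| + |-13−13| = 23 + 26 = 49
Station 3 is nearest.

Station 3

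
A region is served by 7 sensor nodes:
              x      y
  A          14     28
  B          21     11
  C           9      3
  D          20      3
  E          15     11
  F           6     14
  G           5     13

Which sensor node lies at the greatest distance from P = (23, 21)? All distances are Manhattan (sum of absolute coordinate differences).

d(P,A) = |23−14| + |21−28| = 9 + 7 = 16
d(P,B) = |23−21| + |21−11| = 2 + 10 = 12
d(P,C) = |23−9| + |21−3| = 14 + 18 = 32
d(P,D) = |23−20| + |21−3| = 3 + 18 = 21
d(P,E) = |23−15| + |21−11| = 8 + 10 = 18
d(P,F) = |23−6| + |21−14| = 17 + 7 = 24
d(P,G) = |23−5| + |21−13| = 18 + 8 = 26
The largest is to C.

C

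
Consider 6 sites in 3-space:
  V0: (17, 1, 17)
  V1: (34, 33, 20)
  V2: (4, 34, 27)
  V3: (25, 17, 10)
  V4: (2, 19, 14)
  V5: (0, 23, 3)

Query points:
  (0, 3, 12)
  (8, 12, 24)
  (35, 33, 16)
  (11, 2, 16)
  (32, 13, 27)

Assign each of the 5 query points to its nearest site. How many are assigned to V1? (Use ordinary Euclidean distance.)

(0, 3, 12) — d² to each: V0:318, V1:2120, V2:1202, V3:825, V4:264, V5:481 → nearest is V4
(8, 12, 24) — d² to each: V0:251, V1:1133, V2:509, V3:510, V4:185, V5:626 → nearest is V4
(35, 33, 16) — d² to each: V0:1349, V1:17, V2:1083, V3:392, V4:1289, V5:1494 → nearest is V1
(11, 2, 16) — d² to each: V0:38, V1:1506, V2:1194, V3:457, V4:374, V5:731 → nearest is V0
(32, 13, 27) — d² to each: V0:469, V1:453, V2:1225, V3:354, V4:1105, V5:1700 → nearest is V3
1 of the 5 points has V1 as nearest.

1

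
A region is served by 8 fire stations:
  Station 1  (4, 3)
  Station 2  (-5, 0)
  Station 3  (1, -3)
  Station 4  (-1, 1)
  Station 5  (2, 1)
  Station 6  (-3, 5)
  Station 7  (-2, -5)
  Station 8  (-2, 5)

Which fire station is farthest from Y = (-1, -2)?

Squared Euclidean distances:
d²(Y, Station 1) = 25 + 25 = 50
d²(Y, Station 2) = 16 + 4 = 20
d²(Y, Station 3) = 4 + 1 = 5
d²(Y, Station 4) = 0 + 9 = 9
d²(Y, Station 5) = 9 + 9 = 18
d²(Y, Station 6) = 4 + 49 = 53
d²(Y, Station 7) = 1 + 9 = 10
d²(Y, Station 8) = 1 + 49 = 50
The largest is to Station 6.

Station 6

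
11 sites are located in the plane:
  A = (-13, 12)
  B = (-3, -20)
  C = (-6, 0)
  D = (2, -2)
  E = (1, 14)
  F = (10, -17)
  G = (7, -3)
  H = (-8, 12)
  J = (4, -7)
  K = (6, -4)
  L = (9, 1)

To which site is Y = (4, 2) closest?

Compare squared distances (the ordering matches that of the actual distances):
|YA|² = (4−(-13))² + (2−12)² = 289 + 100 = 389
|YB|² = (4−(-3))² + (2−(-20))² = 49 + 484 = 533
|YC|² = (4−(-6))² + (2−0)² = 100 + 4 = 104
|YD|² = (4−2)² + (2−(-2))² = 4 + 16 = 20
|YE|² = (4−1)² + (2−14)² = 9 + 144 = 153
|YF|² = (4−10)² + (2−(-17))² = 36 + 361 = 397
|YG|² = (4−7)² + (2−(-3))² = 9 + 25 = 34
|YH|² = (4−(-8))² + (2−12)² = 144 + 100 = 244
|YJ|² = (4−4)² + (2−(-7))² = 0 + 81 = 81
|YK|² = (4−6)² + (2−(-4))² = 4 + 36 = 40
|YL|² = (4−9)² + (2−1)² = 25 + 1 = 26
D is nearest.

D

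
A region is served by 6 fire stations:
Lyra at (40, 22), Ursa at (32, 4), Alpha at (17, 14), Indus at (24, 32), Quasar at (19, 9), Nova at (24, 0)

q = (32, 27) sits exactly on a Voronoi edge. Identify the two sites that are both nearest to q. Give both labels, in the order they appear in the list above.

Lyra and Indus

Squared distances from q to each site:
d²(q, Lyra) = (32−40)² + (27−22)² = 64 + 25 = 89
d²(q, Ursa) = (32−32)² + (27−4)² = 0 + 529 = 529
d²(q, Alpha) = (32−17)² + (27−14)² = 225 + 169 = 394
d²(q, Indus) = (32−24)² + (27−32)² = 64 + 25 = 89
d²(q, Quasar) = (32−19)² + (27−9)² = 169 + 324 = 493
d²(q, Nova) = (32−24)² + (27−0)² = 64 + 729 = 793
q is equidistant from Lyra and Indus (both at squared distance 89), and every other site is strictly farther — so q lies on the Lyra–Indus Voronoi edge.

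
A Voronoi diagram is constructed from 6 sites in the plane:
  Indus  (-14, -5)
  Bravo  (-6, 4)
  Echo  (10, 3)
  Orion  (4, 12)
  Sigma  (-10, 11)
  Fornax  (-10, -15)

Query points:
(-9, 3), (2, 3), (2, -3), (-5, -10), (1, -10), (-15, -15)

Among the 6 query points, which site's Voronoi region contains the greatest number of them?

(-9, 3) — d² to each: Indus:89, Bravo:10, Echo:361, Orion:250, Sigma:65, Fornax:325 → nearest is Bravo
(2, 3) — d² to each: Indus:320, Bravo:65, Echo:64, Orion:85, Sigma:208, Fornax:468 → nearest is Echo
(2, -3) — d² to each: Indus:260, Bravo:113, Echo:100, Orion:229, Sigma:340, Fornax:288 → nearest is Echo
(-5, -10) — d² to each: Indus:106, Bravo:197, Echo:394, Orion:565, Sigma:466, Fornax:50 → nearest is Fornax
(1, -10) — d² to each: Indus:250, Bravo:245, Echo:250, Orion:493, Sigma:562, Fornax:146 → nearest is Fornax
(-15, -15) — d² to each: Indus:101, Bravo:442, Echo:949, Orion:1090, Sigma:701, Fornax:25 → nearest is Fornax
Tally — Bravo:1, Echo:2, Fornax:3. Fornax captures the most (3).

Fornax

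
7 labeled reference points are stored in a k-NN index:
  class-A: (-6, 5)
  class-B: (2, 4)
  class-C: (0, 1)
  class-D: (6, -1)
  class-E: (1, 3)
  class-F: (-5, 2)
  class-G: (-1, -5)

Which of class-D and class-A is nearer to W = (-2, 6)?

Compare squared distances:
d²(W, class-D) = (-2−6)² + (6−(-1))² = 64 + 49 = 113
d²(W, class-A) = (-2−(-6))² + (6−5)² = 16 + 1 = 17
113 > 17, so class-A is closer.

class-A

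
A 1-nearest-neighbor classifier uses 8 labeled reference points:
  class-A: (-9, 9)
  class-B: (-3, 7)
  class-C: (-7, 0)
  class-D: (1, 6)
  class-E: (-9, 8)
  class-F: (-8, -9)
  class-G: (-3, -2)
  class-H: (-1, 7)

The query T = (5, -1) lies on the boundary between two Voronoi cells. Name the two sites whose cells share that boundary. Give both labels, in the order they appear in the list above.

class-D and class-G

Squared distances from T to each site:
d²(T, class-A) = (5−(-9))² + (-1−9)² = 196 + 100 = 296
d²(T, class-B) = (5−(-3))² + (-1−7)² = 64 + 64 = 128
d²(T, class-C) = (5−(-7))² + (-1−0)² = 144 + 1 = 145
d²(T, class-D) = (5−1)² + (-1−6)² = 16 + 49 = 65
d²(T, class-E) = (5−(-9))² + (-1−8)² = 196 + 81 = 277
d²(T, class-F) = (5−(-8))² + (-1−(-9))² = 169 + 64 = 233
d²(T, class-G) = (5−(-3))² + (-1−(-2))² = 64 + 1 = 65
d²(T, class-H) = (5−(-1))² + (-1−7)² = 36 + 64 = 100
T is equidistant from class-D and class-G (both at squared distance 65), and every other site is strictly farther — so T lies on the class-D–class-G Voronoi edge.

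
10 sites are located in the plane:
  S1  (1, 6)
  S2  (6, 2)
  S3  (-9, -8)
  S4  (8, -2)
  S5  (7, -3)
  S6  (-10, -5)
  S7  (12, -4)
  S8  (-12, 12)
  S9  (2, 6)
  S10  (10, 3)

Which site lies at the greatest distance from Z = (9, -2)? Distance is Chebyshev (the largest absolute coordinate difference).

S8

d(Z,S1) = max(8, 8) = 8
d(Z,S2) = max(3, 4) = 4
d(Z,S3) = max(18, 6) = 18
d(Z,S4) = max(1, 0) = 1
d(Z,S5) = max(2, 1) = 2
d(Z,S6) = max(19, 3) = 19
d(Z,S7) = max(3, 2) = 3
d(Z,S8) = max(21, 14) = 21
d(Z,S9) = max(7, 8) = 8
d(Z, S10) = max(1, 5) = 5
The largest is to S8.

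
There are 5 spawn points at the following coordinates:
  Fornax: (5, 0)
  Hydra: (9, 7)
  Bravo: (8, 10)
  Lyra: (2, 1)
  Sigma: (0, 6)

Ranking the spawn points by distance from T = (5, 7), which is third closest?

Since √ is increasing, it suffices to compare squared distances:
d²(T, Fornax) = 0 + 49 = 49
d²(T, Hydra) = 16 + 0 = 16
d²(T, Bravo) = 9 + 9 = 18
d²(T, Lyra) = 9 + 36 = 45
d²(T, Sigma) = 25 + 1 = 26
Sorted ascending: Hydra, Bravo, Sigma, Lyra, … — the third-nearest is Sigma.

Sigma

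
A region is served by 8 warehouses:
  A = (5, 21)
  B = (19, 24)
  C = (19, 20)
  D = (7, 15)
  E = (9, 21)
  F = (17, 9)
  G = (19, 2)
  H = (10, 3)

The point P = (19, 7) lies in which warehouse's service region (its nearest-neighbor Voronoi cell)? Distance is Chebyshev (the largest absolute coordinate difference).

F

d(P,A) = max(14, 14) = 14
d(P,B) = max(0, 17) = 17
d(P,C) = max(0, 13) = 13
d(P,D) = max(12, 8) = 12
d(P,E) = max(10, 14) = 14
d(P,F) = max(2, 2) = 2
d(P,G) = max(0, 5) = 5
d(P,H) = max(9, 4) = 9
F is nearest.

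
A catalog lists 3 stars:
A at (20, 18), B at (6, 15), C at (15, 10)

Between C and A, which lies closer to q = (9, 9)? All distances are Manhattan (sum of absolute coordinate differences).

d(q,C) = |9−15| + |9−10| = 6 + 1 = 7
d(q,A) = |9−20| + |9−18| = 11 + 9 = 20
7 < 20, so C is closer.

C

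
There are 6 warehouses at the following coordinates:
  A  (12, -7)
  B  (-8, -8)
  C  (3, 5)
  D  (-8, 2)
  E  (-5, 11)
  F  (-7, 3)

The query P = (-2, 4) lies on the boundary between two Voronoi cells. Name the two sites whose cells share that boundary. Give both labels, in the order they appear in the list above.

C and F

Squared distances from P to each site:
|PA|² = (-2−12)² + (4−(-7))² = 196 + 121 = 317
|PB|² = (-2−(-8))² + (4−(-8))² = 36 + 144 = 180
|PC|² = (-2−3)² + (4−5)² = 25 + 1 = 26
|PD|² = (-2−(-8))² + (4−2)² = 36 + 4 = 40
|PE|² = (-2−(-5))² + (4−11)² = 9 + 49 = 58
|PF|² = (-2−(-7))² + (4−3)² = 25 + 1 = 26
P is equidistant from C and F (both at squared distance 26), and every other site is strictly farther — so P lies on the C–F Voronoi edge.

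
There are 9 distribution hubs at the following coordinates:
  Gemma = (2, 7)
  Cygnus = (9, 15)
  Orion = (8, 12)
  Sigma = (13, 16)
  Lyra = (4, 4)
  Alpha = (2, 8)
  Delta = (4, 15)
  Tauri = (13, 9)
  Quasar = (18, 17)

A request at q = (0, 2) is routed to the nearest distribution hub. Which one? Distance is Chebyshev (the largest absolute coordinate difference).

Lyra

d(q, Gemma) = max(2, 5) = 5
d(q, Cygnus) = max(9, 13) = 13
d(q, Orion) = max(8, 10) = 10
d(q, Sigma) = max(13, 14) = 14
d(q, Lyra) = max(4, 2) = 4
d(q, Alpha) = max(2, 6) = 6
d(q, Delta) = max(4, 13) = 13
d(q, Tauri) = max(13, 7) = 13
d(q, Quasar) = max(18, 15) = 18
Minimum is at Lyra.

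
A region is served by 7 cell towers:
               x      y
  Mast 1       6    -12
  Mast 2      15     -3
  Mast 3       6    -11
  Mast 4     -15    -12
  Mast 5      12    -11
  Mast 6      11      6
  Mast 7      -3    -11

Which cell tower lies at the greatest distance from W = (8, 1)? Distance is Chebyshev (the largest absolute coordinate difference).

Mast 4

d(W, Mast 1) = max(2, 13) = 13
d(W, Mast 2) = max(7, 4) = 7
d(W, Mast 3) = max(2, 12) = 12
d(W, Mast 4) = max(23, 13) = 23
d(W, Mast 5) = max(4, 12) = 12
d(W, Mast 6) = max(3, 5) = 5
d(W, Mast 7) = max(11, 12) = 12
The largest is to Mast 4.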